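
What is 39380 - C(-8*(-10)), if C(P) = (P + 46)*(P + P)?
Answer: 19220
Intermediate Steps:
C(P) = 2*P*(46 + P) (C(P) = (46 + P)*(2*P) = 2*P*(46 + P))
39380 - C(-8*(-10)) = 39380 - 2*(-8*(-10))*(46 - 8*(-10)) = 39380 - 2*80*(46 + 80) = 39380 - 2*80*126 = 39380 - 1*20160 = 39380 - 20160 = 19220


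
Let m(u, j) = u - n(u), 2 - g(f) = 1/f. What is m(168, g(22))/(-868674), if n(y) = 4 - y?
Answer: -166/434337 ≈ -0.00038219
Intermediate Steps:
g(f) = 2 - 1/f
m(u, j) = -4 + 2*u (m(u, j) = u - (4 - u) = u + (-4 + u) = -4 + 2*u)
m(168, g(22))/(-868674) = (-4 + 2*168)/(-868674) = (-4 + 336)*(-1/868674) = 332*(-1/868674) = -166/434337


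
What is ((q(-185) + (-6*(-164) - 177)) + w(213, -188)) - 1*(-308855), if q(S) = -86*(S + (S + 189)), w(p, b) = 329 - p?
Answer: 325344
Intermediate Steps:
q(S) = -16254 - 172*S (q(S) = -86*(S + (189 + S)) = -86*(189 + 2*S) = -16254 - 172*S)
((q(-185) + (-6*(-164) - 177)) + w(213, -188)) - 1*(-308855) = (((-16254 - 172*(-185)) + (-6*(-164) - 177)) + (329 - 1*213)) - 1*(-308855) = (((-16254 + 31820) + (984 - 177)) + (329 - 213)) + 308855 = ((15566 + 807) + 116) + 308855 = (16373 + 116) + 308855 = 16489 + 308855 = 325344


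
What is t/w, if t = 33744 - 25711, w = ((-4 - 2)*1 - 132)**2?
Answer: 8033/19044 ≈ 0.42181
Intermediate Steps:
w = 19044 (w = (-6*1 - 132)**2 = (-6 - 132)**2 = (-138)**2 = 19044)
t = 8033
t/w = 8033/19044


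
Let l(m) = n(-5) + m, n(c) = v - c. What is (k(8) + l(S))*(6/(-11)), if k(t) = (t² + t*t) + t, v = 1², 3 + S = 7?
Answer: -876/11 ≈ -79.636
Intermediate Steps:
S = 4 (S = -3 + 7 = 4)
v = 1
n(c) = 1 - c
l(m) = 6 + m (l(m) = (1 - 1*(-5)) + m = (1 + 5) + m = 6 + m)
k(t) = t + 2*t² (k(t) = (t² + t²) + t = 2*t² + t = t + 2*t²)
(k(8) + l(S))*(6/(-11)) = (8*(1 + 2*8) + (6 + 4))*(6/(-11)) = (8*(1 + 16) + 10)*(6*(-1/11)) = (8*17 + 10)*(-6/11) = (136 + 10)*(-6/11) = 146*(-6/11) = -876/11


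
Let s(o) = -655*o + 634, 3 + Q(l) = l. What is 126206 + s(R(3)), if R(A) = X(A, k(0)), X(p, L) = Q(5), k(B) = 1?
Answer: 125530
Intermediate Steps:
Q(l) = -3 + l
X(p, L) = 2 (X(p, L) = -3 + 5 = 2)
R(A) = 2
s(o) = 634 - 655*o
126206 + s(R(3)) = 126206 + (634 - 655*2) = 126206 + (634 - 1310) = 126206 - 676 = 125530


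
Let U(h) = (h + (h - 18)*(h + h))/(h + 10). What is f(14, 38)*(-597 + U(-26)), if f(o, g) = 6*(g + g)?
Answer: -336699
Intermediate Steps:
f(o, g) = 12*g (f(o, g) = 6*(2*g) = 12*g)
U(h) = (h + 2*h*(-18 + h))/(10 + h) (U(h) = (h + (-18 + h)*(2*h))/(10 + h) = (h + 2*h*(-18 + h))/(10 + h))
f(14, 38)*(-597 + U(-26)) = (12*38)*(-597 - 26*(-35 + 2*(-26))/(10 - 26)) = 456*(-597 - 26*(-35 - 52)/(-16)) = 456*(-597 - 26*(-1/16)*(-87)) = 456*(-597 - 1131/8) = 456*(-5907/8) = -336699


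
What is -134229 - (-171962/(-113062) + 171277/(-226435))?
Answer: -1718221119347213/12800596985 ≈ -1.3423e+5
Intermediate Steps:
-134229 - (-171962/(-113062) + 171277/(-226435)) = -134229 - (-171962*(-1/113062) + 171277*(-1/226435)) = -134229 - (85981/56531 - 171277/226435) = -134229 - 1*9786647648/12800596985 = -134229 - 9786647648/12800596985 = -1718221119347213/12800596985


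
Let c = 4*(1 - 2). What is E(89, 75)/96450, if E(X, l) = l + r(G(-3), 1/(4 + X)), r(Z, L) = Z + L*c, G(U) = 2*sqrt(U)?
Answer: 6971/8969850 + I*sqrt(3)/48225 ≈ 0.00077716 + 3.5916e-5*I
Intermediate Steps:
c = -4 (c = 4*(-1) = -4)
r(Z, L) = Z - 4*L (r(Z, L) = Z + L*(-4) = Z - 4*L)
E(X, l) = l - 4/(4 + X) + 2*I*sqrt(3) (E(X, l) = l + (2*sqrt(-3) - 4/(4 + X)) = l + (2*(I*sqrt(3)) - 4/(4 + X)) = l + (2*I*sqrt(3) - 4/(4 + X)) = l + (-4/(4 + X) + 2*I*sqrt(3)) = l - 4/(4 + X) + 2*I*sqrt(3))
E(89, 75)/96450 = ((-4 + (4 + 89)*(75 + 2*I*sqrt(3)))/(4 + 89))/96450 = ((-4 + 93*(75 + 2*I*sqrt(3)))/93)*(1/96450) = ((-4 + (6975 + 186*I*sqrt(3)))/93)*(1/96450) = ((6971 + 186*I*sqrt(3))/93)*(1/96450) = (6971/93 + 2*I*sqrt(3))*(1/96450) = 6971/8969850 + I*sqrt(3)/48225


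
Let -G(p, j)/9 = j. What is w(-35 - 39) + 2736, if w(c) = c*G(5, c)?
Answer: -46548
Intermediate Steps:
G(p, j) = -9*j
w(c) = -9*c² (w(c) = c*(-9*c) = -9*c²)
w(-35 - 39) + 2736 = -9*(-35 - 39)² + 2736 = -9*(-74)² + 2736 = -9*5476 + 2736 = -49284 + 2736 = -46548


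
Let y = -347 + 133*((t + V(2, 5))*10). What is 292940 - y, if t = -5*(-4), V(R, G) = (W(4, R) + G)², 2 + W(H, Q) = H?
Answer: 201517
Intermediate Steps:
W(H, Q) = -2 + H
V(R, G) = (2 + G)² (V(R, G) = ((-2 + 4) + G)² = (2 + G)²)
t = 20
y = 91423 (y = -347 + 133*((20 + (2 + 5)²)*10) = -347 + 133*((20 + 7²)*10) = -347 + 133*((20 + 49)*10) = -347 + 133*(69*10) = -347 + 133*690 = -347 + 91770 = 91423)
292940 - y = 292940 - 1*91423 = 292940 - 91423 = 201517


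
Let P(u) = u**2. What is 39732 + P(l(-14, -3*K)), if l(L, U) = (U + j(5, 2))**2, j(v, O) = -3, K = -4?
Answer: 46293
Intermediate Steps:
l(L, U) = (-3 + U)**2 (l(L, U) = (U - 3)**2 = (-3 + U)**2)
39732 + P(l(-14, -3*K)) = 39732 + ((-3 - 3*(-4))**2)**2 = 39732 + ((-3 + 12)**2)**2 = 39732 + (9**2)**2 = 39732 + 81**2 = 39732 + 6561 = 46293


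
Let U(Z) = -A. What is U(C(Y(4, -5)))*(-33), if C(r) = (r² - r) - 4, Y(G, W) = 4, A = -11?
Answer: -363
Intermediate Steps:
C(r) = -4 + r² - r
U(Z) = 11 (U(Z) = -1*(-11) = 11)
U(C(Y(4, -5)))*(-33) = 11*(-33) = -363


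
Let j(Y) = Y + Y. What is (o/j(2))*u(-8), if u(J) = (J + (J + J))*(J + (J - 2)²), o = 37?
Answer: -20424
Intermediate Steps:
j(Y) = 2*Y
u(J) = 3*J*(J + (-2 + J)²) (u(J) = (J + 2*J)*(J + (-2 + J)²) = (3*J)*(J + (-2 + J)²) = 3*J*(J + (-2 + J)²))
(o/j(2))*u(-8) = (37/((2*2)))*(3*(-8)*(-8 + (-2 - 8)²)) = (37/4)*(3*(-8)*(-8 + (-10)²)) = (37*(¼))*(3*(-8)*(-8 + 100)) = 37*(3*(-8)*92)/4 = (37/4)*(-2208) = -20424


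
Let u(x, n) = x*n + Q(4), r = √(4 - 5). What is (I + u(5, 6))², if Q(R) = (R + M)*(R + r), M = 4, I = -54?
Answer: 128*I ≈ 128.0*I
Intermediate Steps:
r = I (r = √(-1) = I ≈ 1.0*I)
Q(R) = (4 + R)*(I + R) (Q(R) = (R + 4)*(R + I) = (4 + R)*(I + R))
u(x, n) = 32 + 8*I + n*x (u(x, n) = x*n + (4² + 4*I + 4*(4 + I)) = n*x + (16 + 4*I + (16 + 4*I)) = n*x + (32 + 8*I) = 32 + 8*I + n*x)
(I + u(5, 6))² = (-54 + (32 + 8*I + 6*5))² = (-54 + (32 + 8*I + 30))² = (-54 + (62 + 8*I))² = (8 + 8*I)²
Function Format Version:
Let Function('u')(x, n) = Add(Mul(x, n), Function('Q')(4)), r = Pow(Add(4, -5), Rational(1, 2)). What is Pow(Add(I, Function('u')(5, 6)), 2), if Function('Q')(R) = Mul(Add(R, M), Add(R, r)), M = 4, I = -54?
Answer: Mul(128, I) ≈ Mul(128.00, I)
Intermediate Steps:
r = I (r = Pow(-1, Rational(1, 2)) = I ≈ Mul(1.0000, I))
Function('Q')(R) = Mul(Add(4, R), Add(I, R)) (Function('Q')(R) = Mul(Add(R, 4), Add(R, I)) = Mul(Add(4, R), Add(I, R)))
Function('u')(x, n) = Add(32, Mul(8, I), Mul(n, x)) (Function('u')(x, n) = Add(Mul(x, n), Add(Pow(4, 2), Mul(4, I), Mul(4, Add(4, I)))) = Add(Mul(n, x), Add(16, Mul(4, I), Add(16, Mul(4, I)))) = Add(Mul(n, x), Add(32, Mul(8, I))) = Add(32, Mul(8, I), Mul(n, x)))
Pow(Add(I, Function('u')(5, 6)), 2) = Pow(Add(-54, Add(32, Mul(8, I), Mul(6, 5))), 2) = Pow(Add(-54, Add(32, Mul(8, I), 30)), 2) = Pow(Add(-54, Add(62, Mul(8, I))), 2) = Pow(Add(8, Mul(8, I)), 2)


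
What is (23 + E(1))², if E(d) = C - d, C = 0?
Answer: 484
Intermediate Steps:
E(d) = -d (E(d) = 0 - d = -d)
(23 + E(1))² = (23 - 1*1)² = (23 - 1)² = 22² = 484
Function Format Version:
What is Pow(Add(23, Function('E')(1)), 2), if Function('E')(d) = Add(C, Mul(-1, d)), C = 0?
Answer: 484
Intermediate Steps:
Function('E')(d) = Mul(-1, d) (Function('E')(d) = Add(0, Mul(-1, d)) = Mul(-1, d))
Pow(Add(23, Function('E')(1)), 2) = Pow(Add(23, Mul(-1, 1)), 2) = Pow(Add(23, -1), 2) = Pow(22, 2) = 484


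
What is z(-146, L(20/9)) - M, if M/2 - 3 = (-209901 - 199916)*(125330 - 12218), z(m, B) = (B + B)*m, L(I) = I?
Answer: 834393963178/9 ≈ 9.2710e+10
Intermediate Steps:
z(m, B) = 2*B*m (z(m, B) = (2*B)*m = 2*B*m)
M = -92710441002 (M = 6 + 2*((-209901 - 199916)*(125330 - 12218)) = 6 + 2*(-409817*113112) = 6 + 2*(-46355220504) = 6 - 92710441008 = -92710441002)
z(-146, L(20/9)) - M = 2*(20/9)*(-146) - 1*(-92710441002) = 2*(20*(⅑))*(-146) + 92710441002 = 2*(20/9)*(-146) + 92710441002 = -5840/9 + 92710441002 = 834393963178/9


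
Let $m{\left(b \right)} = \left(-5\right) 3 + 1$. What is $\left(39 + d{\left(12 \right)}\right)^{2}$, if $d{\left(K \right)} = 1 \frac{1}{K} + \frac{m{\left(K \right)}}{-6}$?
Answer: $\frac{247009}{144} \approx 1715.3$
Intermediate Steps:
$m{\left(b \right)} = -14$ ($m{\left(b \right)} = -15 + 1 = -14$)
$d{\left(K \right)} = \frac{7}{3} + \frac{1}{K}$ ($d{\left(K \right)} = 1 \frac{1}{K} - \frac{14}{-6} = \frac{1}{K} - - \frac{7}{3} = \frac{1}{K} + \frac{7}{3} = \frac{7}{3} + \frac{1}{K}$)
$\left(39 + d{\left(12 \right)}\right)^{2} = \left(39 + \left(\frac{7}{3} + \frac{1}{12}\right)\right)^{2} = \left(39 + \frac{29}{12}\right)^{2} = \left(\frac{497}{12}\right)^{2} = \frac{247009}{144}$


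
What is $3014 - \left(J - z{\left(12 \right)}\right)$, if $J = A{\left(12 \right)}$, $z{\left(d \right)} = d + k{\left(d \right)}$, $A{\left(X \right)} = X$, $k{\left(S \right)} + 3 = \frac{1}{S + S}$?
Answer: $\frac{72265}{24} \approx 3011.0$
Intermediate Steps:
$k{\left(S \right)} = -3 + \frac{1}{2 S}$ ($k{\left(S \right)} = -3 + \frac{1}{S + S} = -3 + \frac{1}{2 S}$)
$z{\left(d \right)} = -3 + d + \frac{1}{2 d}$ ($z{\left(d \right)} = d - \left(3 - \frac{1}{2 d}\right) = -3 + d + \frac{1}{2 d}$)
$J = 12$
$3014 - \left(J - z{\left(12 \right)}\right) = 3014 + \left(\left(-3 + 12 + \frac{1}{2 \cdot 12}\right) - 12\right) = 3014 + \left(\left(-3 + 12 + \frac{1}{2} \cdot \frac{1}{12}\right) - 12\right) = 3014 + \left(\left(-3 + 12 + \frac{1}{24}\right) - 12\right) = 3014 + \left(\frac{217}{24} - 12\right) = 3014 - \frac{71}{24} = \frac{72265}{24}$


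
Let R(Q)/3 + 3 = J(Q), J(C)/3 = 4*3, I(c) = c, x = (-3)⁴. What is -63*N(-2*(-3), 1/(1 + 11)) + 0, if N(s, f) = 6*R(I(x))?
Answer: -37422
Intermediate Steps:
x = 81
J(C) = 36 (J(C) = 3*(4*3) = 3*12 = 36)
R(Q) = 99 (R(Q) = -9 + 3*36 = -9 + 108 = 99)
N(s, f) = 594 (N(s, f) = 6*99 = 594)
-63*N(-2*(-3), 1/(1 + 11)) + 0 = -63*594 + 0 = -37422 + 0 = -37422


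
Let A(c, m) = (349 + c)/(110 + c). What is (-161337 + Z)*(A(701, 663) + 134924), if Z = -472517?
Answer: -69359102511556/811 ≈ -8.5523e+10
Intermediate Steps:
A(c, m) = (349 + c)/(110 + c)
(-161337 + Z)*(A(701, 663) + 134924) = (-161337 - 472517)*((349 + 701)/(110 + 701) + 134924) = -633854*(1050/811 + 134924) = -633854*109424414/811 = -69359102511556/811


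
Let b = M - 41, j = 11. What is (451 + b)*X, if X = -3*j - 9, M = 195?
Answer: -25410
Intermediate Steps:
b = 154 (b = 195 - 41 = 154)
X = -42 (X = -3*11 - 9 = -33 - 9 = -42)
(451 + b)*X = (451 + 154)*(-42) = 605*(-42) = -25410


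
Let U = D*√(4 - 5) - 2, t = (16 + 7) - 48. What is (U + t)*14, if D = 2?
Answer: -378 + 28*I ≈ -378.0 + 28.0*I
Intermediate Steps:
t = -25 (t = 23 - 48 = -25)
U = -2 + 2*I (U = 2*√(4 - 5) - 2 = 2*√(-1) - 2 = 2*I - 2 = -2 + 2*I ≈ -2.0 + 2.0*I)
(U + t)*14 = ((-2 + 2*I) - 25)*14 = (-27 + 2*I)*14 = -378 + 28*I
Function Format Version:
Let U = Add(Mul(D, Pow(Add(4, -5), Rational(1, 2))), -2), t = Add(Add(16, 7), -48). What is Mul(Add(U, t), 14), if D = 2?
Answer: Add(-378, Mul(28, I)) ≈ Add(-378.00, Mul(28.000, I))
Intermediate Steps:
t = -25 (t = Add(23, -48) = -25)
U = Add(-2, Mul(2, I)) (U = Add(Mul(2, Pow(Add(4, -5), Rational(1, 2))), -2) = Add(Mul(2, Pow(-1, Rational(1, 2))), -2) = Add(Mul(2, I), -2) = Add(-2, Mul(2, I)) ≈ Add(-2.0000, Mul(2.0000, I)))
Mul(Add(U, t), 14) = Mul(Add(Add(-2, Mul(2, I)), -25), 14) = Mul(Add(-27, Mul(2, I)), 14) = Add(-378, Mul(28, I))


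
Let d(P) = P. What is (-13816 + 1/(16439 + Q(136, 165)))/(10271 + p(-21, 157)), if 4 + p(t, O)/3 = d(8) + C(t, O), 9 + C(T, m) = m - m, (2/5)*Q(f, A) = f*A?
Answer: -1002198823/743959984 ≈ -1.3471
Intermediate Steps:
Q(f, A) = 5*A*f/2 (Q(f, A) = 5*(f*A)/2 = 5*(A*f)/2 = 5*A*f/2)
C(T, m) = -9 (C(T, m) = -9 + (m - m) = -9 + 0 = -9)
p(t, O) = -15 (p(t, O) = -12 + 3*(8 - 9) = -12 + 3*(-1) = -12 - 3 = -15)
(-13816 + 1/(16439 + Q(136, 165)))/(10271 + p(-21, 157)) = (-13816 + 1/(16439 + (5/2)*165*136))/(10271 - 15) = (-13816 + 1/(16439 + 56100))/10256 = (-13816 + 1/72539)*(1/10256) = -1002198823/72539*1/10256 = -1002198823/743959984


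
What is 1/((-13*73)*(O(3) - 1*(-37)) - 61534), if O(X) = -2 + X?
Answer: -1/97596 ≈ -1.0246e-5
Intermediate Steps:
1/((-13*73)*(O(3) - 1*(-37)) - 61534) = 1/((-13*73)*((-2 + 3) - 1*(-37)) - 61534) = 1/(-949*(1 + 37) - 61534) = 1/(-949*38 - 61534) = 1/(-36062 - 61534) = 1/(-97596) = -1/97596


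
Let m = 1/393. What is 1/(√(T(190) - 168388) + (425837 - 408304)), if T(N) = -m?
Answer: 6890469/120876769462 - I*√26007358605/120876769462 ≈ 5.7004e-5 - 1.3342e-6*I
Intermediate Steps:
m = 1/393 ≈ 0.0025445
T(N) = -1/393 (T(N) = -1*1/393 = -1/393)
1/(√(T(190) - 168388) + (425837 - 408304)) = 1/(√(-1/393 - 168388) + (425837 - 408304)) = 1/(√(-66176485/393) + 17533) = 1/(I*√26007358605/393 + 17533) = 1/(17533 + I*√26007358605/393)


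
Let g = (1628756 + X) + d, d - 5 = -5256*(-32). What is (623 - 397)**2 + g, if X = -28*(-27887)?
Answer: 2628865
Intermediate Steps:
d = 168197 (d = 5 - 5256*(-32) = 5 + 168192 = 168197)
X = 780836
g = 2577789 (g = (1628756 + 780836) + 168197 = 2409592 + 168197 = 2577789)
(623 - 397)**2 + g = (623 - 397)**2 + 2577789 = 226**2 + 2577789 = 51076 + 2577789 = 2628865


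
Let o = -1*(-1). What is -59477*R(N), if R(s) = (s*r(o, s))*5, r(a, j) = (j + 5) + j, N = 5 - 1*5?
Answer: 0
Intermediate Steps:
o = 1
N = 0 (N = 5 - 5 = 0)
r(a, j) = 5 + 2*j (r(a, j) = (5 + j) + j = 5 + 2*j)
R(s) = 5*s*(5 + 2*s) (R(s) = (s*(5 + 2*s))*5 = 5*s*(5 + 2*s))
-59477*R(N) = -297385*0*(5 + 2*0) = -297385*0*(5 + 0) = -297385*0*5 = -59477*0 = 0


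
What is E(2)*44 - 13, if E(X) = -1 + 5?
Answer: 163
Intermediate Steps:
E(X) = 4
E(2)*44 - 13 = 4*44 - 13 = 176 - 13 = 163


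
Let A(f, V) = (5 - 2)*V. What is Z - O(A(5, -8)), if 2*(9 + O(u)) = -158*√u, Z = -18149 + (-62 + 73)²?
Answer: -18019 + 158*I*√6 ≈ -18019.0 + 387.02*I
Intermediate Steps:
A(f, V) = 3*V
Z = -18028 (Z = -18149 + 11² = -18149 + 121 = -18028)
O(u) = -9 - 79*√u (O(u) = -9 + (-158*√u)/2 = -9 - 79*√u)
Z - O(A(5, -8)) = -18028 - (-9 - 79*2*I*√6) = -18028 - (-9 - 158*I*√6) = -18028 + (9 + 158*I*√6) = -18019 + 158*I*√6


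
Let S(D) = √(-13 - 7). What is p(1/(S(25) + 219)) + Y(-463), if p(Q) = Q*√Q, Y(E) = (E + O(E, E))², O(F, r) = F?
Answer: 857476 + (219 + 2*I*√5)^(-3/2) ≈ 8.5748e+5 - 9.4456e-6*I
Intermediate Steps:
S(D) = 2*I*√5 (S(D) = √(-20) = 2*I*√5)
Y(E) = 4*E² (Y(E) = (E + E)² = (2*E)² = 4*E²)
p(Q) = Q^(3/2)
p(1/(S(25) + 219)) + Y(-463) = (1/(2*I*√5 + 219))^(3/2) + 4*(-463)² = (1/(219 + 2*I*√5))^(3/2) + 4*214369 = (219 + 2*I*√5)^(-3/2) + 857476 = 857476 + (219 + 2*I*√5)^(-3/2)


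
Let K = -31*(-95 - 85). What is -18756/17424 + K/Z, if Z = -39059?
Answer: -23050459/18904556 ≈ -1.2193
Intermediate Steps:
K = 5580 (K = -31*(-180) = 5580)
-18756/17424 + K/Z = -18756/17424 + 5580/(-39059) = -18756*1/17424 + 5580*(-1/39059) = -521/484 - 5580/39059 = -23050459/18904556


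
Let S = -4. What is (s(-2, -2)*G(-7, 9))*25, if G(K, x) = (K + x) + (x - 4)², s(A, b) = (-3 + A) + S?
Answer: -6075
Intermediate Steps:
s(A, b) = -7 + A (s(A, b) = (-3 + A) - 4 = -7 + A)
G(K, x) = K + x + (-4 + x)² (G(K, x) = (K + x) + (-4 + x)² = K + x + (-4 + x)²)
(s(-2, -2)*G(-7, 9))*25 = ((-7 - 2)*(-7 + 9 + (-4 + 9)²))*25 = -9*(-7 + 9 + 5²)*25 = -9*(-7 + 9 + 25)*25 = -9*27*25 = -243*25 = -6075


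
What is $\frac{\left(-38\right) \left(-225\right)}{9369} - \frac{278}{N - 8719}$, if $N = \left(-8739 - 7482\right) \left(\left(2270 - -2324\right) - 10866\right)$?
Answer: $\frac{96642633952}{105900298113} \approx 0.91258$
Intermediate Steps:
$N = 101738112$ ($N = - 16221 \left(\left(2270 + 2324\right) - 10866\right) = - 16221 \left(4594 - 10866\right) = \left(-16221\right) \left(-6272\right) = 101738112$)
$\frac{\left(-38\right) \left(-225\right)}{9369} - \frac{278}{N - 8719} = \frac{\left(-38\right) \left(-225\right)}{9369} - \frac{278}{101738112 - 8719} = 8550 \cdot \frac{1}{9369} - \frac{278}{101738112 - 8719} = \frac{950}{1041} - \frac{278}{101729393} = \frac{96642633952}{105900298113}$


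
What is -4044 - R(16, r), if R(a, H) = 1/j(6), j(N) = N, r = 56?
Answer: -24265/6 ≈ -4044.2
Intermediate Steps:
R(a, H) = 1/6
-4044 - R(16, r) = -4044 - 1*1/6 = -4044 - 1/6 = -24265/6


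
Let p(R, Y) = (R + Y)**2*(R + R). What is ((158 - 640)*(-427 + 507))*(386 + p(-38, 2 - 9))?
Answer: 5919499840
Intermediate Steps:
p(R, Y) = 2*R*(R + Y)**2 (p(R, Y) = (R + Y)**2*(2*R) = 2*R*(R + Y)**2)
((158 - 640)*(-427 + 507))*(386 + p(-38, 2 - 9)) = ((158 - 640)*(-427 + 507))*(386 + 2*(-38)*(-38 + (2 - 9))**2) = (-482*80)*(386 + 2*(-38)*(-38 - 7)**2) = -38560*(386 + 2*(-38)*(-45)**2) = -38560*(386 + 2*(-38)*2025) = -38560*(386 - 153900) = -38560*(-153514) = 5919499840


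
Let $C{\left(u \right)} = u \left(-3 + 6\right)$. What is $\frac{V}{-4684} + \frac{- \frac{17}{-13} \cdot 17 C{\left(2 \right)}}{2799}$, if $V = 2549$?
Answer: $- \frac{28209469}{56812236} \approx -0.49654$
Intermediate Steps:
$C{\left(u \right)} = 3 u$ ($C{\left(u \right)} = u 3 = 3 u$)
$\frac{V}{-4684} + \frac{- \frac{17}{-13} \cdot 17 C{\left(2 \right)}}{2799} = \frac{2549}{-4684} + \frac{- \frac{17}{-13} \cdot 17 \cdot 3 \cdot 2}{2799} = 2549 \left(- \frac{1}{4684}\right) + \left(-17\right) \left(- \frac{1}{13}\right) 17 \cdot 6 \cdot \frac{1}{2799} = - \frac{2549}{4684} + \frac{17}{13} \cdot 17 \cdot 6 \cdot \frac{1}{2799} = - \frac{2549}{4684} + \frac{289}{13} \cdot 6 \cdot \frac{1}{2799} = - \frac{2549}{4684} + \frac{1734}{13} \cdot \frac{1}{2799} = - \frac{2549}{4684} + \frac{578}{12129} = - \frac{28209469}{56812236}$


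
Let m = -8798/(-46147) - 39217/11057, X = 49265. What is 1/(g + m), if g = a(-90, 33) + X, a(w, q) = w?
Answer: 510247379/25089702394912 ≈ 2.0337e-5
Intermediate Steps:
m = -1712467413/510247379 (m = -8798*(-1/46147) - 39217*1/11057 = 8798/46147 - 39217/11057 = -1712467413/510247379 ≈ -3.3562)
g = 49175 (g = -90 + 49265 = 49175)
1/(g + m) = 1/(49175 - 1712467413/510247379) = 1/(25089702394912/510247379) = 510247379/25089702394912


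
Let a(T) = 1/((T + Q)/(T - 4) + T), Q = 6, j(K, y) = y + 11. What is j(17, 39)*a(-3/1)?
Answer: -175/12 ≈ -14.583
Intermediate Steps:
j(K, y) = 11 + y
a(T) = 1/(T + (6 + T)/(-4 + T)) (a(T) = 1/((T + 6)/(T - 4) + T) = 1/((6 + T)/(-4 + T) + T) = 1/(T + (6 + T)/(-4 + T)))
j(17, 39)*a(-3/1) = (11 + 39)*((-4 - 3/1)/(6 + (-3/1)**2 - (-9)/1)) = 50*((-4 - 3*1)/(6 + (-3*1)**2 - (-9))) = 50*((-4 - 3)/(6 + (-3)**2 - 3*(-3))) = 50*(-7/(6 + 9 + 9)) = 50*(-7/24) = -175/12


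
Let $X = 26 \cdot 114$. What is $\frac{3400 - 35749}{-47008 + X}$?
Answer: $\frac{32349}{44044} \approx 0.73447$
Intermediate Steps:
$X = 2964$
$\frac{3400 - 35749}{-47008 + X} = \frac{3400 - 35749}{-47008 + 2964} = - \frac{32349}{-44044} = \left(-32349\right) \left(- \frac{1}{44044}\right) = \frac{32349}{44044}$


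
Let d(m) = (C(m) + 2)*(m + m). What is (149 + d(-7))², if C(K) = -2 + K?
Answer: 61009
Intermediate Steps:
d(m) = 2*m² (d(m) = ((-2 + m) + 2)*(m + m) = m*(2*m) = 2*m²)
(149 + d(-7))² = (149 + 2*(-7)²)² = (149 + 2*49)² = (149 + 98)² = 247² = 61009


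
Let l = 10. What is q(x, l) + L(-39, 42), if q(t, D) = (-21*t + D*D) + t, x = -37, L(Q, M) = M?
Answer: 882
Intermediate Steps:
q(t, D) = D² - 20*t (q(t, D) = (-21*t + D²) + t = (D² - 21*t) + t = D² - 20*t)
q(x, l) + L(-39, 42) = (10² - 20*(-37)) + 42 = (100 + 740) + 42 = 840 + 42 = 882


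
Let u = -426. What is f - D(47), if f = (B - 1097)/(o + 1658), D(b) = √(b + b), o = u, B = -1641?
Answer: -1369/616 - √94 ≈ -11.918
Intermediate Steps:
o = -426
D(b) = √2*√b (D(b) = √(2*b) = √2*√b)
f = -1369/616 (f = (-1641 - 1097)/(-426 + 1658) = -2738/1232 = -2738*1/1232 = -1369/616 ≈ -2.2224)
f - D(47) = -1369/616 - √2*√47 = -1369/616 - √94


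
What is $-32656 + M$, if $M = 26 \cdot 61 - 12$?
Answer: $-31082$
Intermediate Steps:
$M = 1574$ ($M = 1586 - 12 = 1574$)
$-32656 + M = -32656 + 1574 = -31082$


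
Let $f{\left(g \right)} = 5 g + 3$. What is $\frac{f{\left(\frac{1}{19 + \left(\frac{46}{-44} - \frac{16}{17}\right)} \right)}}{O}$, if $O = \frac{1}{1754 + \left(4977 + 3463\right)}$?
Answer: $\frac{71218682}{2121} \approx 33578.0$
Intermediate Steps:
$f{\left(g \right)} = 3 + 5 g$
$O = \frac{1}{10194}$ ($O = \frac{1}{1754 + 8440} = \frac{1}{10194} \approx 9.8097 \cdot 10^{-5}$)
$\frac{f{\left(\frac{1}{19 + \left(\frac{46}{-44} - \frac{16}{17}\right)} \right)}}{O} = \left(3 + \frac{5}{19 + \left(\frac{46}{-44} - \frac{16}{17}\right)}\right) \frac{1}{\frac{1}{10194}} = \left(3 + \frac{5}{19 + \left(46 \left(- \frac{1}{44}\right) - \frac{16}{17}\right)}\right) 10194 = \left(3 + \frac{5}{19 - \frac{743}{374}}\right) 10194 = \left(3 + \frac{5}{\frac{6363}{374}}\right) 10194 = \left(3 + 5 \cdot \frac{374}{6363}\right) 10194 = \left(3 + \frac{1870}{6363}\right) 10194 = \frac{20959}{6363} \cdot 10194 = \frac{71218682}{2121}$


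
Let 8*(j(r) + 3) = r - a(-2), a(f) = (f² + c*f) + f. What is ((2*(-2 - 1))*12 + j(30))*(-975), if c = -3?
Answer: 281775/4 ≈ 70444.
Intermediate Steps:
a(f) = f² - 2*f (a(f) = (f² - 3*f) + f = f² - 2*f)
j(r) = -4 + r/8 (j(r) = -3 + (r - (-2)*(-2 - 2))/8 = -3 + (r - (-2)*(-4))/8 = -3 + (r - 1*8)/8 = -3 + (r - 8)/8 = -3 + (-8 + r)/8 = -3 + (-1 + r/8) = -4 + r/8)
((2*(-2 - 1))*12 + j(30))*(-975) = ((2*(-2 - 1))*12 + (-4 + (⅛)*30))*(-975) = ((2*(-3))*12 + (-4 + 15/4))*(-975) = (-6*12 - ¼)*(-975) = (-72 - ¼)*(-975) = -289/4*(-975) = 281775/4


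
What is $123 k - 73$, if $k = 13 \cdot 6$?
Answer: $9521$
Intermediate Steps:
$k = 78$
$123 k - 73 = 123 \cdot 78 - 73 = 9594 - 73 = 9521$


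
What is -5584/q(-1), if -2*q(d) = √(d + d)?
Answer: -5584*I*√2 ≈ -7897.0*I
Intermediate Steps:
q(d) = -√2*√d/2 (q(d) = -√(d + d)/2 = -√2*√d/2)
-5584/q(-1) = -5584*I*√2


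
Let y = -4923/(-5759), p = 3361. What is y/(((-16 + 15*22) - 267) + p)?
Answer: 1641/6542224 ≈ 0.00025083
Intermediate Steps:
y = 4923/5759 (y = -4923*(-1/5759) = 4923/5759 ≈ 0.85484)
y/(((-16 + 15*22) - 267) + p) = 4923/(5759*(((-16 + 15*22) - 267) + 3361)) = 4923/(5759*(((-16 + 330) - 267) + 3361)) = 4923/(5759*((314 - 267) + 3361)) = 4923/(5759*(47 + 3361)) = (4923/5759)/3408 = (4923/5759)*(1/3408) = 1641/6542224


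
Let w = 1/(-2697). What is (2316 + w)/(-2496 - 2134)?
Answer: -6246251/12487110 ≈ -0.50022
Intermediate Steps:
w = -1/2697 ≈ -0.00037078
(2316 + w)/(-2496 - 2134) = (2316 - 1/2697)/(-2496 - 2134) = (6246251/2697)/(-4630) = (6246251/2697)*(-1/4630) = -6246251/12487110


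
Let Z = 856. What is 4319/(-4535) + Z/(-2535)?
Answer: -593225/459849 ≈ -1.2900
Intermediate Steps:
4319/(-4535) + Z/(-2535) = 4319/(-4535) + 856/(-2535) = 4319*(-1/4535) + 856*(-1/2535) = -4319/4535 - 856/2535 = -593225/459849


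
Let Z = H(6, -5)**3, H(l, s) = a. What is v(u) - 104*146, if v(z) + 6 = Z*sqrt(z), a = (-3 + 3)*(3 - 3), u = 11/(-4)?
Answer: -15190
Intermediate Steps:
u = -11/4 (u = 11*(-1/4) = -11/4 ≈ -2.7500)
a = 0 (a = 0*0 = 0)
H(l, s) = 0
Z = 0 (Z = 0**3 = 0)
v(z) = -6 (v(z) = -6 + 0*sqrt(z) = -6 + 0 = -6)
v(u) - 104*146 = -6 - 104*146 = -6 - 15184 = -15190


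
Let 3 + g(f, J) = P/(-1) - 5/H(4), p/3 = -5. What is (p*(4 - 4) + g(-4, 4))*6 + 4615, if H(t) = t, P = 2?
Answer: 9155/2 ≈ 4577.5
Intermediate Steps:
p = -15 (p = 3*(-5) = -15)
g(f, J) = -25/4 (g(f, J) = -3 + (2/(-1) - 5/4) = -3 + (2*(-1) - 5*¼) = -3 + (-2 - 5/4) = -3 - 13/4 = -25/4)
(p*(4 - 4) + g(-4, 4))*6 + 4615 = (-15*(4 - 4) - 25/4)*6 + 4615 = (-15*0 - 25/4)*6 + 4615 = (0 - 25/4)*6 + 4615 = -25/4*6 + 4615 = -75/2 + 4615 = 9155/2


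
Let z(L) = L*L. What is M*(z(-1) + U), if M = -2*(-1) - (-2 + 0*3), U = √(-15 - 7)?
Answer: 4 + 4*I*√22 ≈ 4.0 + 18.762*I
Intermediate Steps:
z(L) = L²
U = I*√22 (U = √(-22) = I*√22 ≈ 4.6904*I)
M = 4 (M = 2 - (-2 + 0) = 2 - 1*(-2) = 2 + 2 = 4)
M*(z(-1) + U) = 4*((-1)² + I*√22) = 4*(1 + I*√22) = 4 + 4*I*√22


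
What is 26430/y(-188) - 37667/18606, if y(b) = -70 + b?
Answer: -11939873/114294 ≈ -104.47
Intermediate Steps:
26430/y(-188) - 37667/18606 = 26430/(-70 - 188) - 37667/18606 = 26430/(-258) - 37667*1/18606 = 26430*(-1/258) - 5381/2658 = -4405/43 - 5381/2658 = -11939873/114294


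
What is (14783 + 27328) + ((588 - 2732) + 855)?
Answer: 40822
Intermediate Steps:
(14783 + 27328) + ((588 - 2732) + 855) = 42111 + (-2144 + 855) = 42111 - 1289 = 40822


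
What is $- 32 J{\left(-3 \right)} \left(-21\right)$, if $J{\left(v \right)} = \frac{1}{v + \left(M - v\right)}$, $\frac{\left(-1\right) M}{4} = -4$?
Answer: $42$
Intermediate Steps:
$M = 16$ ($M = \left(-4\right) \left(-4\right) = 16$)
$J{\left(v \right)} = \frac{1}{16}$ ($J{\left(v \right)} = \frac{1}{v - \left(-16 + v\right)} = \frac{1}{16}$)
$- 32 J{\left(-3 \right)} \left(-21\right) = \left(-32\right) \frac{1}{16} \left(-21\right) = \left(-2\right) \left(-21\right) = 42$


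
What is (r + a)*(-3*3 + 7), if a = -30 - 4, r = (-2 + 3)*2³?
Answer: 52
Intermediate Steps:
r = 8 (r = 1*8 = 8)
a = -34
(r + a)*(-3*3 + 7) = (8 - 34)*(-3*3 + 7) = -26*(-9 + 7) = -26*(-2) = 52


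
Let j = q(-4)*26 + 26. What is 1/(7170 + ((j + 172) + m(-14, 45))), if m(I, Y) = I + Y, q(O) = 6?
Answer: 1/7555 ≈ 0.00013236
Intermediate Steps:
j = 182 (j = 6*26 + 26 = 156 + 26 = 182)
1/(7170 + ((j + 172) + m(-14, 45))) = 1/(7170 + ((182 + 172) + (-14 + 45))) = 1/(7170 + (354 + 31)) = 1/(7170 + 385) = 1/7555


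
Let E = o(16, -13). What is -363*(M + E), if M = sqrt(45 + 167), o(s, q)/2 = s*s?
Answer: -185856 - 726*sqrt(53) ≈ -1.9114e+5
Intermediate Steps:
o(s, q) = 2*s**2 (o(s, q) = 2*(s*s) = 2*s**2)
E = 512 (E = 2*16**2 = 2*256 = 512)
M = 2*sqrt(53) (M = sqrt(212) = 2*sqrt(53) ≈ 14.560)
-363*(M + E) = -363*(2*sqrt(53) + 512) = -363*(512 + 2*sqrt(53)) = -185856 - 726*sqrt(53)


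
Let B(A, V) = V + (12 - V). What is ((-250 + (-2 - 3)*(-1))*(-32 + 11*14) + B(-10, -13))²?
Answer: 892694884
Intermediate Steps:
B(A, V) = 12
((-250 + (-2 - 3)*(-1))*(-32 + 11*14) + B(-10, -13))² = ((-250 + (-2 - 3)*(-1))*(-32 + 11*14) + 12)² = ((-250 - 5*(-1))*(-32 + 154) + 12)² = ((-250 + 5)*122 + 12)² = (-245*122 + 12)² = (-29890 + 12)² = (-29878)² = 892694884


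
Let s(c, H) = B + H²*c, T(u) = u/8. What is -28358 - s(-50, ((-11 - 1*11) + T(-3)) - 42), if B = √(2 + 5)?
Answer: 5723169/32 - √7 ≈ 1.7885e+5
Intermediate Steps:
T(u) = u/8 (T(u) = u*(⅛) = u/8)
B = √7 ≈ 2.6458
s(c, H) = √7 + c*H² (s(c, H) = √7 + H²*c = √7 + c*H²)
-28358 - s(-50, ((-11 - 1*11) + T(-3)) - 42) = -28358 - (√7 - 50*(((-11 - 1*11) + (⅛)*(-3)) - 42)²) = -28358 - (√7 - 50*(((-11 - 11) - 3/8) - 42)²) = -28358 - (√7 - 50*((-22 - 3/8) - 42)²) = -28358 - (√7 - 50*(-179/8 - 42)²) = -28358 - (√7 - 50*(-515/8)²) = -28358 - (√7 - 50*265225/64) = -28358 - (√7 - 6630625/32) = -28358 - (-6630625/32 + √7) = -28358 + (6630625/32 - √7) = 5723169/32 - √7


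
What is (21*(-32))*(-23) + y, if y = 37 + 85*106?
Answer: 24503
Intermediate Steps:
y = 9047 (y = 37 + 9010 = 9047)
(21*(-32))*(-23) + y = (21*(-32))*(-23) + 9047 = -672*(-23) + 9047 = 15456 + 9047 = 24503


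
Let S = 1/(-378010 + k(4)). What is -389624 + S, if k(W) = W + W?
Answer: -147278651249/378002 ≈ -3.8962e+5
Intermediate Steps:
k(W) = 2*W
S = -1/378002 (S = 1/(-378010 + 2*4) = 1/(-378010 + 8) = 1/(-378002) = -1/378002 ≈ -2.6455e-6)
-389624 + S = -389624 - 1/378002 = -147278651249/378002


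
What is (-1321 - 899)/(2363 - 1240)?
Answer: -2220/1123 ≈ -1.9768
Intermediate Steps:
(-1321 - 899)/(2363 - 1240) = -2220/1123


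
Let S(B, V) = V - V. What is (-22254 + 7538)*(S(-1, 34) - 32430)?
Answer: 477239880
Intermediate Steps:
S(B, V) = 0
(-22254 + 7538)*(S(-1, 34) - 32430) = (-22254 + 7538)*(0 - 32430) = -14716*(-32430) = 477239880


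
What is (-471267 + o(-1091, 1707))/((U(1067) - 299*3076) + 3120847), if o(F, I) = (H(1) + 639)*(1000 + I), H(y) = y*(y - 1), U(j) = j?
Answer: 629253/1101095 ≈ 0.57148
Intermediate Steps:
H(y) = y*(-1 + y)
o(F, I) = 639000 + 639*I (o(F, I) = (1*(-1 + 1) + 639)*(1000 + I) = (1*0 + 639)*(1000 + I) = (0 + 639)*(1000 + I) = 639*(1000 + I) = 639000 + 639*I)
(-471267 + o(-1091, 1707))/((U(1067) - 299*3076) + 3120847) = (-471267 + (639000 + 639*1707))/((1067 - 299*3076) + 3120847) = (-471267 + (639000 + 1090773))/((1067 - 919724) + 3120847) = (-471267 + 1729773)/(-918657 + 3120847) = 1258506/2202190 = 1258506*(1/2202190) = 629253/1101095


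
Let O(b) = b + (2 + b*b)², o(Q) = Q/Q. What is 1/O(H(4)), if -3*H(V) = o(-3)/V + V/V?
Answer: 20736/89329 ≈ 0.23213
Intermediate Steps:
o(Q) = 1
H(V) = -⅓ - 1/(3*V) (H(V) = -(1/V + V/V)/3 = -(1/V + 1)/3 = -(1 + 1/V)/3 = -⅓ - 1/(3*V))
O(b) = b + (2 + b²)²
1/O(H(4)) = 1/((⅓)*(-1 - 1*4)/4 + (2 + ((⅓)*(-1 - 1*4)/4)²)²) = 1/((⅓)*(¼)*(-1 - 4) + (2 + ((⅓)*(¼)*(-1 - 4))²)²) = 1/((⅓)*(¼)*(-5) + (2 + ((⅓)*(¼)*(-5))²)²) = 1/(-5/12 + (2 + (-5/12)²)²) = 1/(-5/12 + (2 + 25/144)²) = 1/(-5/12 + (313/144)²) = 1/(-5/12 + 97969/20736) = 1/(89329/20736) = 20736/89329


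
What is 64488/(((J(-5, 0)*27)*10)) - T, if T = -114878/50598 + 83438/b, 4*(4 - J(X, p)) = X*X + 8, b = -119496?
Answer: -2279718223657/42827665140 ≈ -53.230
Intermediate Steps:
J(X, p) = 2 - X²/4 (J(X, p) = 4 - (X*X + 8)/4 = 4 - (X² + 8)/4 = 4 - (8 + X²)/4 = 4 + (-2 - X²/4) = 2 - X²/4)
T = -1495771451/503854884 (T = -114878/50598 + 83438/(-119496) = -114878*1/50598 + 83438*(-1/119496) = -57439/25299 - 41719/59748 = -1495771451/503854884 ≈ -2.9687)
64488/(((J(-5, 0)*27)*10)) - T = 64488/((((2 - ¼*(-5)²)*27)*10)) - 1*(-1495771451/503854884) = 64488/((((2 - ¼*25)*27)*10)) + 1495771451/503854884 = 64488/((((2 - 25/4)*27)*10)) + 1495771451/503854884 = 64488/((-17/4*27*10)) + 1495771451/503854884 = 64488/((-459/4*10)) + 1495771451/503854884 = 64488/(-2295/2) + 1495771451/503854884 = 64488*(-2/2295) + 1495771451/503854884 = -42992/765 + 1495771451/503854884 = -2279718223657/42827665140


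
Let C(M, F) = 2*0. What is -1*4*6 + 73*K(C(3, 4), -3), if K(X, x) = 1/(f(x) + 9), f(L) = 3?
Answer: -215/12 ≈ -17.917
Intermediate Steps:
C(M, F) = 0
K(X, x) = 1/12 (K(X, x) = 1/(3 + 9) = 1/12)
-1*4*6 + 73*K(C(3, 4), -3) = -1*4*6 + 73*(1/12) = -4*6 + 73/12 = -24 + 73/12 = -215/12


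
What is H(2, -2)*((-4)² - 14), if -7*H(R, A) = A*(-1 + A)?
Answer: -12/7 ≈ -1.7143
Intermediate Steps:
H(R, A) = -A*(-1 + A)/7
H(2, -2)*((-4)² - 14) = ((⅐)*(-2)*(1 - 1*(-2)))*((-4)² - 14) = ((⅐)*(-2)*(1 + 2))*(16 - 14) = ((⅐)*(-2)*3)*2 = -6/7*2 = -12/7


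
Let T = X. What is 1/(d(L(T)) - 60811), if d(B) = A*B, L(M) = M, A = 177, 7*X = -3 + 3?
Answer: -1/60811 ≈ -1.6444e-5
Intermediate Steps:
X = 0 (X = (-3 + 3)/7 = (1/7)*0 = 0)
T = 0
d(B) = 177*B
1/(d(L(T)) - 60811) = 1/(177*0 - 60811) = 1/(0 - 60811) = 1/(-60811) = -1/60811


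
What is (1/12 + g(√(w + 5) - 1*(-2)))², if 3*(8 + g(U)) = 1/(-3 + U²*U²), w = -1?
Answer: 577488961/9217296 ≈ 62.653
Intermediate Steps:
g(U) = -8 + 1/(3*(-3 + U⁴)) (g(U) = -8 + 1/(3*(-3 + U²*U²)) = -8 + 1/(3*(-3 + U⁴)))
(1/12 + g(√(w + 5) - 1*(-2)))² = (1/12 + (73 - 24*(√(-1 + 5) - 1*(-2))⁴)/(3*(-3 + (√(-1 + 5) - 1*(-2))⁴)))² = (1/12 + (73 - 24*(√4 + 2)⁴)/(3*(-3 + (√4 + 2)⁴)))² = (1/12 + (73 - 24*(2 + 2)⁴)/(3*(-3 + (2 + 2)⁴)))² = (1/12 + (73 - 24*4⁴)/(3*(-3 + 4⁴)))² = (1/12 + (73 - 24*256)/(3*(-3 + 256)))² = (1/12 + (⅓)*(73 - 6144)/253)² = (1/12 + (⅓)*(1/253)*(-6071))² = (1/12 - 6071/759)² = (-24031/3036)² = 577488961/9217296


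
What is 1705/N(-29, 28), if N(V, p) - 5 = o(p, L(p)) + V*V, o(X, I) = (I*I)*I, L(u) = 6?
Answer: 1705/1062 ≈ 1.6055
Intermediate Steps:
o(X, I) = I**3 (o(X, I) = I**2*I = I**3)
N(V, p) = 221 + V**2 (N(V, p) = 5 + (6**3 + V*V) = 5 + (216 + V**2) = 221 + V**2)
1705/N(-29, 28) = 1705/(221 + (-29)**2) = 1705/(221 + 841) = 1705/1062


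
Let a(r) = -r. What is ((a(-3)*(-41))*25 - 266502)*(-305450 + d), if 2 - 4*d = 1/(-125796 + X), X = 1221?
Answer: 1243366613900481/15100 ≈ 8.2342e+10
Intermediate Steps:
d = 249151/498300 (d = ½ - 1/(4*(-125796 + 1221)) = ½ - ¼/(-124575) = ½ - ¼*(-1/124575) = ½ + 1/498300 = 249151/498300 ≈ 0.50000)
((a(-3)*(-41))*25 - 266502)*(-305450 + d) = ((-1*(-3)*(-41))*25 - 266502)*(-305450 + 249151/498300) = ((3*(-41))*25 - 266502)*(-152205485849/498300) = (-123*25 - 266502)*(-152205485849/498300) = (-3075 - 266502)*(-152205485849/498300) = -269577*(-152205485849/498300) = 1243366613900481/15100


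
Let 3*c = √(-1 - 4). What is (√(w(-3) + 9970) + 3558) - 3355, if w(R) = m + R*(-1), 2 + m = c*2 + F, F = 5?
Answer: 203 + √(89784 + 6*I*√5)/3 ≈ 302.88 + 0.0074625*I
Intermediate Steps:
c = I*√5/3 (c = √(-1 - 4)/3 = √(-5)/3 = (I*√5)/3 = I*√5/3 ≈ 0.74536*I)
m = 3 + 2*I*√5/3 (m = -2 + ((I*√5/3)*2 + 5) = -2 + (2*I*√5/3 + 5) = -2 + (5 + 2*I*√5/3) = 3 + 2*I*√5/3 ≈ 3.0 + 1.4907*I)
w(R) = 3 - R + 2*I*√5/3 (w(R) = (3 + 2*I*√5/3) + R*(-1) = (3 + 2*I*√5/3) - R = 3 - R + 2*I*√5/3)
(√(w(-3) + 9970) + 3558) - 3355 = (√((3 - 1*(-3) + 2*I*√5/3) + 9970) + 3558) - 3355 = (√((3 + 3 + 2*I*√5/3) + 9970) + 3558) - 3355 = (√((6 + 2*I*√5/3) + 9970) + 3558) - 3355 = (√(9976 + 2*I*√5/3) + 3558) - 3355 = (3558 + √(9976 + 2*I*√5/3)) - 3355 = 203 + √(9976 + 2*I*√5/3)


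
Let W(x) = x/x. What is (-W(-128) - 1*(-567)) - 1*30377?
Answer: -29811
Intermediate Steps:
W(x) = 1
(-W(-128) - 1*(-567)) - 1*30377 = (-1*1 - 1*(-567)) - 1*30377 = (-1 + 567) - 30377 = 566 - 30377 = -29811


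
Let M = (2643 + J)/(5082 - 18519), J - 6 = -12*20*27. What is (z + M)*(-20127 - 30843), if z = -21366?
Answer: 1625892658630/1493 ≈ 1.0890e+9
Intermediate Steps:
J = -6474 (J = 6 - 12*20*27 = 6 - 240*27 = 6 - 6480 = -6474)
M = 1277/4479 (M = (2643 - 6474)/(5082 - 18519) = -3831/(-13437) = -3831*(-1/13437) = 1277/4479 ≈ 0.28511)
(z + M)*(-20127 - 30843) = (-21366 + 1277/4479)*(-20127 - 30843) = -95697037/4479*(-50970) = 1625892658630/1493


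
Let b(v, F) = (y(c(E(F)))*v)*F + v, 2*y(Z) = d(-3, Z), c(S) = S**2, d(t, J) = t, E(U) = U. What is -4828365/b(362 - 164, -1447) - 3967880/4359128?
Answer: -316020539540/26031077743 ≈ -12.140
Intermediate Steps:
y(Z) = -3/2 (y(Z) = (1/2)*(-3) = -3/2)
b(v, F) = v - 3*F*v/2 (b(v, F) = (-3*v/2)*F + v = -3*F*v/2 + v = v - 3*F*v/2)
-4828365/b(362 - 164, -1447) - 3967880/4359128 = -4828365*2/((2 - 3*(-1447))*(362 - 164)) - 3967880/4359128 = -4828365*1/(99*(2 + 4341)) - 3967880*1/4359128 = -4828365/((1/2)*198*4343) - 495985/544891 = -4828365/429957 - 495985/544891 = -4828365*1/429957 - 495985/544891 = -536485/47773 - 495985/544891 = -316020539540/26031077743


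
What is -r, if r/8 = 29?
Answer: -232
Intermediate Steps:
r = 232 (r = 8*29 = 232)
-r = -1*232 = -232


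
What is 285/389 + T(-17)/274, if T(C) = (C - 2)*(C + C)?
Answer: 164692/53293 ≈ 3.0903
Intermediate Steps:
T(C) = 2*C*(-2 + C) (T(C) = (-2 + C)*(2*C) = 2*C*(-2 + C))
285/389 + T(-17)/274 = 285/389 + (2*(-17)*(-2 - 17))/274 = 285*(1/389) + (2*(-17)*(-19))*(1/274) = 285/389 + 646*(1/274) = 285/389 + 323/137 = 164692/53293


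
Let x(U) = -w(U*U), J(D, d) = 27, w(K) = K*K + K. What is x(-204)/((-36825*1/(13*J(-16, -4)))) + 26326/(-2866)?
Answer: 290377469208767/17590075 ≈ 1.6508e+7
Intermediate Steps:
w(K) = K + K² (w(K) = K² + K = K + K²)
x(U) = -U²*(1 + U²) (x(U) = -U*U*(1 + U*U) = -U²*(1 + U²))
x(-204)/((-36825*1/(13*J(-16, -4)))) + 26326/(-2866) = (-1*(-204)² - 1*(-204)⁴)/((-36825/(13*27))) + 26326/(-2866) = (-1*41616 - 1*1731891456)/((-36825/351)) + 26326*(-1/2866) = (-41616 - 1731891456)/((-36825*1/351)) - 13163/1433 = -1731933072/(-12275/117) - 13163/1433 = -1731933072*(-117/12275) - 13163/1433 = 202636169424/12275 - 13163/1433 = 290377469208767/17590075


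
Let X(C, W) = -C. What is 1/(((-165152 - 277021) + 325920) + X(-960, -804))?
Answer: -1/115293 ≈ -8.6736e-6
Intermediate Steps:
1/(((-165152 - 277021) + 325920) + X(-960, -804)) = 1/(((-165152 - 277021) + 325920) - 1*(-960)) = 1/((-442173 + 325920) + 960) = 1/(-116253 + 960) = 1/(-115293) = -1/115293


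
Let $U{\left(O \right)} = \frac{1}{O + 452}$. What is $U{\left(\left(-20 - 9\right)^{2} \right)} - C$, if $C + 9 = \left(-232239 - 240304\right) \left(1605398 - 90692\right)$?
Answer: $\frac{925482486555532}{1293} \approx 7.1576 \cdot 10^{11}$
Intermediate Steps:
$U{\left(O \right)} = \frac{1}{452 + O}$
$C = -715763717367$ ($C = -9 + \left(-232239 - 240304\right) \left(1605398 - 90692\right) = -9 - 715763717358 = -715763717367$)
$U{\left(\left(-20 - 9\right)^{2} \right)} - C = \frac{1}{452 + \left(-20 - 9\right)^{2}} - -715763717367 = \frac{1}{452 + \left(-29\right)^{2}} + 715763717367 = \frac{1}{452 + 841} + 715763717367 = \frac{1}{1293} + 715763717367 = \frac{925482486555532}{1293}$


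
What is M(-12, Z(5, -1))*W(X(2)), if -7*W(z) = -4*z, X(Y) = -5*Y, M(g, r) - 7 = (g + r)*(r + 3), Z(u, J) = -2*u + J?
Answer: -7640/7 ≈ -1091.4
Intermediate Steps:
Z(u, J) = J - 2*u
M(g, r) = 7 + (3 + r)*(g + r) (M(g, r) = 7 + (g + r)*(r + 3) = 7 + (g + r)*(3 + r) = 7 + (3 + r)*(g + r))
W(z) = 4*z/7 (W(z) = -(-4)*z/7 = 4*z/7)
M(-12, Z(5, -1))*W(X(2)) = (7 + (-1 - 2*5)² + 3*(-12) + 3*(-1 - 2*5) - 12*(-1 - 2*5))*(4*(-5*2)/7) = (7 + (-1 - 10)² - 36 + 3*(-1 - 10) - 12*(-1 - 10))*((4/7)*(-10)) = (7 + (-11)² - 36 + 3*(-11) - 12*(-11))*(-40/7) = (7 + 121 - 36 - 33 + 132)*(-40/7) = 191*(-40/7) = -7640/7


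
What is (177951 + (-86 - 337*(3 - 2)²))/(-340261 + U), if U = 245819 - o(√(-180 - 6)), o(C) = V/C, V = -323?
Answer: -3118494483936/1658988298033 + 57341544*I*√186/1658988298033 ≈ -1.8798 + 0.00047139*I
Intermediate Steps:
o(C) = -323/C
U = 245819 - 323*I*√186/186 (U = 245819 - (-323)/(√(-180 - 6)) = 245819 - (-323)/(√(-186)) = 245819 - (-323)/(I*√186) = 245819 - (-323)*(-I*√186/186) = 245819 - 323*I*√186/186 ≈ 2.4582e+5 - 23.684*I)
(177951 + (-86 - 337*(3 - 2)²))/(-340261 + U) = (177951 + (-86 - 337*(3 - 2)²))/(-340261 + (245819 - 323*I*√186/186)) = (177951 + (-86 - 337*1²))/(-94442 - 323*I*√186/186) = (177951 + (-86 - 337*1))/(-94442 - 323*I*√186/186) = (177951 + (-86 - 337))/(-94442 - 323*I*√186/186) = (177951 - 423)/(-94442 - 323*I*√186/186) = 177528/(-94442 - 323*I*√186/186)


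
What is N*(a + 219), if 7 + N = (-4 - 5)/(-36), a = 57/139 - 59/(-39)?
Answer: -10778607/7228 ≈ -1491.2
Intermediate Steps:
a = 10424/5421 (a = 57*(1/139) - 59*(-1/39) = 57/139 + 59/39 = 10424/5421 ≈ 1.9229)
N = -27/4 (N = -7 + (-4 - 5)/(-36) = -7 - 1/36*(-9) = -7 + ¼ = -27/4 ≈ -6.7500)
N*(a + 219) = -27*(10424/5421 + 219)/4 = -27/4*1197623/5421 = -10778607/7228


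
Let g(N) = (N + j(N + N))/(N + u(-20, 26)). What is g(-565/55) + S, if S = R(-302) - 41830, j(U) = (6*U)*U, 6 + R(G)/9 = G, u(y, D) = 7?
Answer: -17967605/396 ≈ -45373.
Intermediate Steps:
R(G) = -54 + 9*G
j(U) = 6*U**2
g(N) = (N + 24*N**2)/(7 + N) (g(N) = (N + 6*(N + N)**2)/(N + 7) = (N + 6*(2*N)**2)/(7 + N) = (N + 6*(4*N**2))/(7 + N) = (N + 24*N**2)/(7 + N))
S = -44602 (S = (-54 + 9*(-302)) - 41830 = (-54 - 2718) - 41830 = -2772 - 41830 = -44602)
g(-565/55) + S = (-565/55)*(1 + 24*(-565/55))/(7 - 565/55) - 44602 = (-565*1/55)*(1 + 24*(-565*1/55))/(7 - 565*1/55) - 44602 = -113*(1 + 24*(-113/11))/(11*(7 - 113/11)) - 44602 = -113*(1 - 2712/11)/(11*(-36/11)) - 44602 = -113/11*(-11/36)*(-2701/11) - 44602 = -305213/396 - 44602 = -17967605/396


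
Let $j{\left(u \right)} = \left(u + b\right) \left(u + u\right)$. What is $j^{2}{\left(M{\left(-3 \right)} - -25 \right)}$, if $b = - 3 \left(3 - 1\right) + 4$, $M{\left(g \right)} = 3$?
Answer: $2119936$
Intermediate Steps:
$b = -2$ ($b = \left(-3\right) 2 + 4 = -6 + 4 = -2$)
$j{\left(u \right)} = 2 u \left(-2 + u\right)$ ($j{\left(u \right)} = \left(u - 2\right) \left(u + u\right) = \left(-2 + u\right) 2 u = 2 u \left(-2 + u\right)$)
$j^{2}{\left(M{\left(-3 \right)} - -25 \right)} = \left(2 \left(3 - -25\right) \left(-2 + \left(3 - -25\right)\right)\right)^{2} = \left(2 \left(3 + 25\right) \left(-2 + \left(3 + 25\right)\right)\right)^{2} = \left(2 \cdot 28 \left(-2 + 28\right)\right)^{2} = \left(2 \cdot 28 \cdot 26\right)^{2} = 1456^{2} = 2119936$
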